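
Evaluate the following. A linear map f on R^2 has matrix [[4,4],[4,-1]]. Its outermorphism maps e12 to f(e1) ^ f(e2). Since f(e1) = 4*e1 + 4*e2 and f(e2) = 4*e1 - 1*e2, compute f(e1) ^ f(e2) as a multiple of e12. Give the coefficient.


The outermorphism of a linear map f sends e1^e2 to f(e1)^f(e2).
f(e1) = 4*e1 + 4*e2
f(e2) = 4*e1 - 1*e2
f(e1) ^ f(e2) = (4*e1 + 4*e2) ^ (4*e1 - 1*e2)
= 4*(-1)*e12 + 4*4*e21
= (-4 - 16)*e12
= -20*e12
Coefficient = -20


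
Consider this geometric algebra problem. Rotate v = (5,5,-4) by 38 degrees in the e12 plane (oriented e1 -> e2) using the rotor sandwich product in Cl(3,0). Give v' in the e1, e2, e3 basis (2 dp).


Rotor R = cos(19deg) - sin(19deg)*e12
Rotation angle theta = 2 * 19 = 38 degrees in the e12 plane (e1 -> e2).
The component perpendicular to the plane (e3) is invariant: v'_3 = v3 = -4.00
cos(38deg) = 0.7880, sin(38deg) = 0.6157
v'_1 = v1*cos(theta) - v2*sin(theta) = 5*0.7880 - 5*0.6157 = 0.86
v'_2 = v1*sin(theta) + v2*cos(theta) = 5*0.6157 + 5*0.7880 = 7.02
v' = 0.86*e1 + 7.02*e2 - 4.00*e3


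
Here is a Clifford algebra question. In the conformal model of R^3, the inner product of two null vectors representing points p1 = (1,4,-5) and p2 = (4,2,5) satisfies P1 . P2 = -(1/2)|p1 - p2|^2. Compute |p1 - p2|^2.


p1 - p2 = (-3, 2, -10)
|p1 - p2|^2 = (-3)^2 + 2^2 + (-10)^2
= 9 + 4 + 100
= 113


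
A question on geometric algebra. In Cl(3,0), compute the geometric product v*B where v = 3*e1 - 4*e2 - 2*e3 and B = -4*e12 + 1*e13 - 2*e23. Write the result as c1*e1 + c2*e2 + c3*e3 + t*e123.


vB has grade-1 (vector) and grade-3 (trivector) parts: vB = (v _| B) + (v ^ B).
Vector part <vB>_1:
  e1: -v2*b12 - v3*b13 = -(-4)*(-4) - (-2)*(1) = -14
  e2: v1*b12 - v3*b23 = (3)*(-4) - (-2)*(-2) = -16
  e3: v1*b13 + v2*b23 = (3)*(1) + (-4)*(-2) = 11
Trivector part <vB>_3:
  e123: v1*b23 - v2*b13 + v3*b12 = (3)*(-2) - (-4)*(1) + (-2)*(-4) = 6
vB = -14*e1 - 16*e2 + 11*e3 + 6*e123


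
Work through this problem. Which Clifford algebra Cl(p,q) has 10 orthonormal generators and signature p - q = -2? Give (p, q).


We need p + q = 10 and p - q = -2.
Adding: 2p = 10 + (-2) = 8, so p = 4.
Then q = 10 - 4 = 6.
(p, q) = (4, 6)


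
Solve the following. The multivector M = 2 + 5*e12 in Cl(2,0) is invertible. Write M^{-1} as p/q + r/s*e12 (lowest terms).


M = 2 + 5*e12, where e12^2 = -1.
Since M commutes with its reverse ~M = a - b*e12, M * ~M = a^2 - b^2*e12^2 = a^2 + b^2.
So M^{-1} = ~M / (a^2 + b^2) = (a - b*e12)/(a^2 + b^2).
a^2 + b^2 = 4 + 25 = 29
Scalar part = 2/29 = 2/29
Bivector coeff = -5/29 = -5/29
M^{-1} = 2/29 - 5/29*e12


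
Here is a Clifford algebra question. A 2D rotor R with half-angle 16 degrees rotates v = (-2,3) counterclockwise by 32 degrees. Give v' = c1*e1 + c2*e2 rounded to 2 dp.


Rotor R = cos(16deg) - sin(16deg)*e12
Rotation angle theta = 2 * 16 = 32 degrees
v' = R*v*~R rotates v by theta.
cos(32deg) = 0.8480, sin(32deg) = 0.5299
v'_1 = -2*cos(32deg) - 3*sin(32deg)
= -2*0.8480 - 3*0.5299
= -3.29
v'_2 = -2*sin(32deg) + 3*cos(32deg)
= -2*0.5299 + 3*0.8480
= 1.48
v' = -3.29*e1 + 1.48*e2


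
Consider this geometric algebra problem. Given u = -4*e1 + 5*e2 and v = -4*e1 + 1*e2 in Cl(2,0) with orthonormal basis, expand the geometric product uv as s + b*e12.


Expand: (-4*e1 + 5*e2)(-4*e1 + 1*e2)
= (-4)*(-4)*e1e1 + (-4)*1*e1e2 + 5*(-4)*e2e1 + 5*1*e2e2
Using e1^2 = e2^2 = 1, e2e1 = -e1e2:
Scalar part s = (-4)*(-4) + 5*1 = 16 + 5 = 21
Bivector part b = (-4)*1 - 5*(-4) = -4 - (-20) = 16
uv = 21 + 16*e12


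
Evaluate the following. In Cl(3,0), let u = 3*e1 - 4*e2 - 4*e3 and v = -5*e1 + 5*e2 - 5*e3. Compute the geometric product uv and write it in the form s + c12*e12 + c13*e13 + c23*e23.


In Cl(3,0): e_i^2 = 1, e_ie_j = -e_je_i for i != j.
Scalar part = u . v = 3*(-5) + (-4)*5 + (-4)*(-5)
= -15 + (-20) + 20 = -15
e12 coeff = 3*5 - (-4)*(-5) = 15 - 20 = -5
e13 coeff = 3*(-5) - (-4)*(-5) = -15 - 20 = -35
e23 coeff = (-4)*(-5) - (-4)*5 = 20 - (-20) = 40
uv = -15 - 5*e12 - 35*e13 + 40*e23


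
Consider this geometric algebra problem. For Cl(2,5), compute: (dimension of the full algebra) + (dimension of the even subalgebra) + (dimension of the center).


n = 2 + 5 = 7
Total dim = 2^7 = 128
Even subalgebra dim = 2^6 = 64
n is odd, so center dim = 2
Sum = 128 + 64 + 2 = 194


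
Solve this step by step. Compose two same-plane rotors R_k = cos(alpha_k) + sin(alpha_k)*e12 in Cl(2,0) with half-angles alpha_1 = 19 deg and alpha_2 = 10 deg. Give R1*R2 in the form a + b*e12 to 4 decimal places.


Same-plane rotors commute and their half-angles add:
R1*R2 = cos(a1 + a2) + sin(a1 + a2)*e12.
a1 + a2 = 19 + 10 = 29 deg
cos(29 deg) = 0.8746
sin(29 deg) = 0.4848
R1*R2 = 0.8746 + 0.4848*e12


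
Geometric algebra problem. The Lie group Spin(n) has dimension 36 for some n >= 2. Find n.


dim Spin(n) = dim so(n) = n(n-1)/2.
Solve n(n-1)/2 = 36, i.e. n^2 - n - 72 = 0.
Discriminant = 1 + 8*36 = 289
n = (1 + sqrt(289))/2 = (1 + 17)/2 = 9


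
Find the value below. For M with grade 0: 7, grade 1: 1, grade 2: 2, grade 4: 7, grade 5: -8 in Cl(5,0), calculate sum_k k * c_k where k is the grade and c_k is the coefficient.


Grade-weighted sum = sum of grade_k * coefficient_k
0*7 = 0
1*1 = 1
2*2 = 4
4*7 = 28
5*(-8) = -40
Total = 0 + 1 + 4 + 28 + (-40) = -7


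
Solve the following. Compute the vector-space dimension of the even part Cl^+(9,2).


Even subalgebra dimension = 2^(n-1)
n = 9 + 2 = 11
2^(11 - 1) = 2^10 = 1024
Verification: sum of C(11,k) for even k = 1 + 55 + 330 + 462 + 165 + 11 = 1024
Result = 1024


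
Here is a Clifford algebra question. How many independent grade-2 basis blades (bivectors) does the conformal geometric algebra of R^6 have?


The conformal model of R^6 uses Cl(7,1) with m = 6 + 2 = 8 generators.
Number of grade-2 blades = C(m, 2) = C(8, 2)
= 8*7/2 = 28


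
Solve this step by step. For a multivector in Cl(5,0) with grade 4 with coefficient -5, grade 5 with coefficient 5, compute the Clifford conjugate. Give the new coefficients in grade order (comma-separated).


Clifford conjugate sign for grade k: (-1)^(k(k+1)/2)
Grade 4: (-1)^(4*5/2) = (-1)^10 = 1, coeff -5 -> -5
Grade 5: (-1)^(5*6/2) = (-1)^15 = -1, coeff 5 -> -5
Conjugated coefficients: -5, -5


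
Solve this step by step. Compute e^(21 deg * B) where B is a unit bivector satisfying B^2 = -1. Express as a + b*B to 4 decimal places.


For a unit bivector B with B^2 = -1, the exponential series gives
e^(theta*B) = cos(theta) + sin(theta)*B (the GA analogue of Euler's formula).
theta = 21 degrees = 0.366519 rad
cos(21 deg) = 0.9336
sin(21 deg) = 0.3584
exp(theta*B) = 0.9336 + 0.3584*B


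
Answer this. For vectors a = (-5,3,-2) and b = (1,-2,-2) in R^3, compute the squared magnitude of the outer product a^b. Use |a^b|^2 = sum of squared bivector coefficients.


a wedge b = (a1*b2 - a2*b1)*e12 + (a1*b3 - a3*b1)*e13 + (a2*b3 - a3*b2)*e23
e12 coeff: (-5)*(-2) - 3*1 = 10 - 3 = 7
e13 coeff: (-5)*(-2) - (-2)*1 = 10 - (-2) = 12
e23 coeff: 3*(-2) - (-2)*(-2) = -6 - 4 = -10
|a wedge b|^2 = 7^2 + 12^2 + (-10)^2
= 49 + 144 + 100
= 293


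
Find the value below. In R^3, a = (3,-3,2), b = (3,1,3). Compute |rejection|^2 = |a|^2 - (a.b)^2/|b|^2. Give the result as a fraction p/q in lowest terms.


|a|^2 = 3^2 + (-3)^2 + 2^2 = 22
|b|^2 = 3^2 + 1^2 + 3^2 = 19
a . b = 3*3 + (-3)*1 + 2*3 = 12
(a.b)^2 = 12^2 = 144
|rej|^2 = 22 - 144/19
= (418 - 144)/19
= 274/19
In lowest terms: 274/19


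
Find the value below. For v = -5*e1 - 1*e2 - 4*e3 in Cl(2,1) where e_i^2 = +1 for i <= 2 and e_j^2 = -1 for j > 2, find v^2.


v^2 = sum of c_i^2 * e_i^2
Positive signature terms (e_i^2 = +1): (-5)^2 + (-1)^2 = 26
Negative signature terms (e_j^2 = -1): (-4)^2 = 16
v^2 = 26 - 16 = 10


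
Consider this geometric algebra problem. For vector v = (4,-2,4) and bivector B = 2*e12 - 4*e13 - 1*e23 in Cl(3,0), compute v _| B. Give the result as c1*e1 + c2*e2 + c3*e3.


Left contraction v _| B = <vB>_1 (grade-1 part of the geometric product vB).
Using e1_|e12 = e2, e2_|e12 = -e1, e1_|e13 = e3, e3_|e13 = -e1, e2_|e23 = e3, e3_|e23 = -e2:
e1 coeff: -v2*b12 - v3*b13 = -(-2)*(2) - (4)*(-4) = 20
e2 coeff: v1*b12 - v3*b23 = (4)*(2) - (4)*(-1) = 12
e3 coeff: v1*b13 + v2*b23 = (4)*(-4) + (-2)*(-1) = -14
v _| B = 20*e1 + 12*e2 - 14*e3


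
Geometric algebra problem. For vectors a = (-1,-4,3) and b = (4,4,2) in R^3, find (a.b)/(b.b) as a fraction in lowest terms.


Projection coefficient = (a . b) / (b . b)
a . b = (-1)*4 + (-4)*4 + 3*2
= -4 + (-16) + 6 = -14
b . b = 4^2 + 4^2 + 2^2
= 16 + 16 + 4 = 36
Coefficient = -14/36
In lowest terms: -7/18


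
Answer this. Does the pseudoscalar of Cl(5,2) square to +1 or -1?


The pseudoscalar I = e1...e_n (product of all n generators) of Cl(p,q) satisfies I^2 = (-1)^(q + n(n-1)/2).
p = 5, q = 2, n = p + q = 7
n(n-1)/2 = 7 * 6 / 2 = 21
Exponent = q + n(n-1)/2 = 2 + 21 = 23
I^2 = (-1)^23 = -1


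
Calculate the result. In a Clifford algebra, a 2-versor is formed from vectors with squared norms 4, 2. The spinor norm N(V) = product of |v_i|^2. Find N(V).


Spinor norm N(V) = |v1|^2 * |v2|^2 * ... * |v2|^2
= 4 * 2
Running product: 4, 8
N(V) = 8


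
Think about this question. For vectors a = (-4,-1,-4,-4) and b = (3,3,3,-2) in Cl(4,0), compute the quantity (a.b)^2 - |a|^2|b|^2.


a . b = (-4)*3 + (-1)*3 + (-4)*3 + (-4)*(-2)
= -12 + (-3) + (-12) + 8 = -19
|a|^2 = (-4)^2 + (-1)^2 + (-4)^2 + (-4)^2 = 49
|b|^2 = 3^2 + 3^2 + 3^2 + (-2)^2 = 31
(a.b)^2 = (-19)^2 = 361
|a|^2 * |b|^2 = 49 * 31 = 1519
Result = 361 - 1519 = -1158


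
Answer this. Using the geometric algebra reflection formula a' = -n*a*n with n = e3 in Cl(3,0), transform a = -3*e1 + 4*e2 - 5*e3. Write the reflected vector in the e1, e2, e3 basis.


Reflection formula: a' = -n*a*n, with n = e3 (unit vector, n^2 = 1).
For reflection through hyperplane perp to e3:
The component along e3 flips sign, others stay.
a = (-3, 4, -5)
a' = (-3, 4, 5)
a' = -3*e1 + 4*e2 + 5*e3


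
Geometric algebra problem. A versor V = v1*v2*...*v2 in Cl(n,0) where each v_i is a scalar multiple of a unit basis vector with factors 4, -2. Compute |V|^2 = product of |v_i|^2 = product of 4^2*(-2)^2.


Each vector v_i has |v_i|^2 = s_i^2
Squared scales: 4^2 = 16, (-2)^2 = 4
|V|^2 = 16 * 4
= 64


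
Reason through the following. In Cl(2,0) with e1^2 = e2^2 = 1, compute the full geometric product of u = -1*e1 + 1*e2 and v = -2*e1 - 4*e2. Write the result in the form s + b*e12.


Expand: (-1*e1 + 1*e2)(-2*e1 - 4*e2)
= (-1)*(-2)*e1e1 + (-1)*(-4)*e1e2 + 1*(-2)*e2e1 + 1*(-4)*e2e2
Using e1^2 = e2^2 = 1, e2e1 = -e1e2:
Scalar part s = (-1)*(-2) + 1*(-4) = 2 + (-4) = -2
Bivector part b = (-1)*(-4) - 1*(-2) = 4 - (-2) = 6
uv = -2 + 6*e12


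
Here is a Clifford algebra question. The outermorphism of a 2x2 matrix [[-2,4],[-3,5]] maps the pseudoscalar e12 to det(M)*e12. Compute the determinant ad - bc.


The outermorphism of a linear map f sends e1^e2 to f(e1)^f(e2).
f(e1) = -2*e1 - 3*e2
f(e2) = 4*e1 + 5*e2
f(e1) ^ f(e2) = (-2*e1 - 3*e2) ^ (4*e1 + 5*e2)
= (-2)*5*e12 + (-3)*4*e21
= (-10 - (-12))*e12
= 2*e12
Coefficient = 2


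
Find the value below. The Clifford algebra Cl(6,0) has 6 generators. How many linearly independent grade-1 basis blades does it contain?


Number of grade-k basis blades in Cl(p,q) with n = p + q is C(n, k).
n = 6 + 0 = 6
C(6, 1) = 6! / (1! * 5!)
= 720 / (1 * 120)
= 6


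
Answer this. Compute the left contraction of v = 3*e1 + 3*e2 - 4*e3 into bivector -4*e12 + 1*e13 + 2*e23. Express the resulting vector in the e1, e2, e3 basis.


Left contraction v _| B = <vB>_1 (grade-1 part of the geometric product vB).
Using e1_|e12 = e2, e2_|e12 = -e1, e1_|e13 = e3, e3_|e13 = -e1, e2_|e23 = e3, e3_|e23 = -e2:
e1 coeff: -v2*b12 - v3*b13 = -(3)*(-4) - (-4)*(1) = 16
e2 coeff: v1*b12 - v3*b23 = (3)*(-4) - (-4)*(2) = -4
e3 coeff: v1*b13 + v2*b23 = (3)*(1) + (3)*(2) = 9
v _| B = 16*e1 - 4*e2 + 9*e3


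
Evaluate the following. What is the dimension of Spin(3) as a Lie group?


Spin(n) double-covers SO(n); both have Lie algebra so(n) of dimension n(n-1)/2.
n = 3
n(n-1) = 3 * 2 = 6
dim Spin(3) = 6/2 = 3


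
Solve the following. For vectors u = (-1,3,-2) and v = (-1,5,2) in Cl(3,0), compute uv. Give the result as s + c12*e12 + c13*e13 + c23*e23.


In Cl(3,0): e_i^2 = 1, e_ie_j = -e_je_i for i != j.
Scalar part = u . v = (-1)*(-1) + 3*5 + (-2)*2
= 1 + 15 + (-4) = 12
e12 coeff = (-1)*5 - 3*(-1) = -5 - (-3) = -2
e13 coeff = (-1)*2 - (-2)*(-1) = -2 - 2 = -4
e23 coeff = 3*2 - (-2)*5 = 6 - (-10) = 16
uv = 12 - 2*e12 - 4*e13 + 16*e23


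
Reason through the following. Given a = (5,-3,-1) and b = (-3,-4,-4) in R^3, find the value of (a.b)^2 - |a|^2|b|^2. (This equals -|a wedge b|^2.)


a . b = 5*(-3) + (-3)*(-4) + (-1)*(-4)
= -15 + 12 + 4 = 1
|a|^2 = 5^2 + (-3)^2 + (-1)^2 = 35
|b|^2 = (-3)^2 + (-4)^2 + (-4)^2 = 41
(a.b)^2 = 1^2 = 1
|a|^2 * |b|^2 = 35 * 41 = 1435
Result = 1 - 1435 = -1434


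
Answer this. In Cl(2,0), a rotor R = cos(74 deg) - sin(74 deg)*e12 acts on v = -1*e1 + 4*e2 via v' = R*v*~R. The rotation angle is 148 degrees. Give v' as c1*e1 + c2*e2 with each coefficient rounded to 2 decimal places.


Rotor R = cos(74deg) - sin(74deg)*e12
Rotation angle theta = 2 * 74 = 148 degrees
v' = R*v*~R rotates v by theta.
cos(148deg) = -0.8480, sin(148deg) = 0.5299
v'_1 = -1*cos(148deg) - 4*sin(148deg)
= -1*(-0.8480) - 4*0.5299
= -1.27
v'_2 = -1*sin(148deg) + 4*cos(148deg)
= -1*0.5299 + 4*(-0.8480)
= -3.92
v' = -1.27*e1 - 3.92*e2


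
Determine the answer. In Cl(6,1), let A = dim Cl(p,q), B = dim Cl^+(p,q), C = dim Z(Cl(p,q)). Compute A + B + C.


n = 6 + 1 = 7
Total dim = 2^7 = 128
Even subalgebra dim = 2^6 = 64
n is odd, so center dim = 2
Sum = 128 + 64 + 2 = 194


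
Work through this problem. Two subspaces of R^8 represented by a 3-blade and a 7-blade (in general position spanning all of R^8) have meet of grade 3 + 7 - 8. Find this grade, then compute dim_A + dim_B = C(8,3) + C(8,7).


Meet grade = grade(A) + grade(B) - n
= 3 + 7 - 8 = 2
C(8,3) = 56
C(8,7) = 8
dim_A + dim_B = 56 + 8 = 64


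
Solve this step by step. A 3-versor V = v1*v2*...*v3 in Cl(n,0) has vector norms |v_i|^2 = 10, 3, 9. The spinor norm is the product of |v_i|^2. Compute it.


Spinor norm N(V) = |v1|^2 * |v2|^2 * ... * |v3|^2
= 10 * 3 * 9
Running product: 10, 30, 270
N(V) = 270


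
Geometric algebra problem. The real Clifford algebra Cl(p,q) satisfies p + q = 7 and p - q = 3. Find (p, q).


We need p + q = 7 and p - q = 3.
Adding: 2p = 7 + 3 = 10, so p = 5.
Then q = 7 - 5 = 2.
(p, q) = (5, 2)


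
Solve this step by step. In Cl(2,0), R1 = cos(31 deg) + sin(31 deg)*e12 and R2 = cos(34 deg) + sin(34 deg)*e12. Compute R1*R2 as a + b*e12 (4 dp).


Same-plane rotors commute and their half-angles add:
R1*R2 = cos(a1 + a2) + sin(a1 + a2)*e12.
a1 + a2 = 31 + 34 = 65 deg
cos(65 deg) = 0.4226
sin(65 deg) = 0.9063
R1*R2 = 0.4226 + 0.9063*e12


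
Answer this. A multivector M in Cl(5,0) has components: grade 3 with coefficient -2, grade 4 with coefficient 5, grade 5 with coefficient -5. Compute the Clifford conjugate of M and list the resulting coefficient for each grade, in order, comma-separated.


Clifford conjugate sign for grade k: (-1)^(k(k+1)/2)
Grade 3: (-1)^(3*4/2) = (-1)^6 = 1, coeff -2 -> -2
Grade 4: (-1)^(4*5/2) = (-1)^10 = 1, coeff 5 -> 5
Grade 5: (-1)^(5*6/2) = (-1)^15 = -1, coeff -5 -> 5
Conjugated coefficients: -2, 5, 5


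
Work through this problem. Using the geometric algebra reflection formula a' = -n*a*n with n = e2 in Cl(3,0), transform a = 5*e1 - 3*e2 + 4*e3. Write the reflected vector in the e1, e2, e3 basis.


Reflection formula: a' = -n*a*n, with n = e2 (unit vector, n^2 = 1).
For reflection through hyperplane perp to e2:
The component along e2 flips sign, others stay.
a = (5, -3, 4)
a' = (5, 3, 4)
a' = 5*e1 + 3*e2 + 4*e3


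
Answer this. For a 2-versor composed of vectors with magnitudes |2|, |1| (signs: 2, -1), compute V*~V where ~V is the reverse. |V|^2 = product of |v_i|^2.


Each vector v_i has |v_i|^2 = s_i^2
Squared scales: 2^2 = 4, (-1)^2 = 1
|V|^2 = 4 * 1
= 4


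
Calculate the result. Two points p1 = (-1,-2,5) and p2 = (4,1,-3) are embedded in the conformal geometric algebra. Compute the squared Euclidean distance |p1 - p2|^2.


p1 - p2 = (-5, -3, 8)
|p1 - p2|^2 = (-5)^2 + (-3)^2 + 8^2
= 25 + 9 + 64
= 98


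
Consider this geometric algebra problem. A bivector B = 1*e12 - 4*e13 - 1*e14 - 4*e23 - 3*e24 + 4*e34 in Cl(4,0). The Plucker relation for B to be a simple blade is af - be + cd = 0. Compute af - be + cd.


Plucker relation: af - be + cd
a*f = 1*4 = 4
b*e = (-4)*(-3) = 12
c*d = (-1)*(-4) = 4
af - be + cd = 4 - 12 + 4
= -4


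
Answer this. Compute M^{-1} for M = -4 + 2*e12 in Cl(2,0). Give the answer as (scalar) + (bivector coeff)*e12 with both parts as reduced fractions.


M = -4 + 2*e12, where e12^2 = -1.
Since M commutes with its reverse ~M = a - b*e12, M * ~M = a^2 - b^2*e12^2 = a^2 + b^2.
So M^{-1} = ~M / (a^2 + b^2) = (a - b*e12)/(a^2 + b^2).
a^2 + b^2 = 16 + 4 = 20
Scalar part = -4/20 = -1/5
Bivector coeff = -2/20 = -1/10
M^{-1} = -1/5 - 1/10*e12


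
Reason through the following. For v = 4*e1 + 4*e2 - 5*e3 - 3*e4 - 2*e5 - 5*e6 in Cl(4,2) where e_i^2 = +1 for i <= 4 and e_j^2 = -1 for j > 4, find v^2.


v^2 = sum of c_i^2 * e_i^2
Positive signature terms (e_i^2 = +1): 4^2 + 4^2 + (-5)^2 + (-3)^2 = 66
Negative signature terms (e_j^2 = -1): (-2)^2 + (-5)^2 = 29
v^2 = 66 - 29 = 37


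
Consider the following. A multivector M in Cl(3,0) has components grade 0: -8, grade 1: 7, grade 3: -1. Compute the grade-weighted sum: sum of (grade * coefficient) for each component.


Grade-weighted sum = sum of grade_k * coefficient_k
0*(-8) = 0
1*7 = 7
3*(-1) = -3
Total = 0 + 7 + (-3) = 4


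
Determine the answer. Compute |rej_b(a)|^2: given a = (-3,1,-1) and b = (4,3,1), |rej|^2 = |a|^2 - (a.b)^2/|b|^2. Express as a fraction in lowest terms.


|a|^2 = (-3)^2 + 1^2 + (-1)^2 = 11
|b|^2 = 4^2 + 3^2 + 1^2 = 26
a . b = (-3)*4 + 1*3 + (-1)*1 = -10
(a.b)^2 = (-10)^2 = 100
|rej|^2 = 11 - 100/26
= (286 - 100)/26
= 186/26
In lowest terms: 93/13


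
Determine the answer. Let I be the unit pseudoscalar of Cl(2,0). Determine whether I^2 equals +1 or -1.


The pseudoscalar I = e1...e_n (product of all n generators) of Cl(p,q) satisfies I^2 = (-1)^(q + n(n-1)/2).
p = 2, q = 0, n = p + q = 2
n(n-1)/2 = 2 * 1 / 2 = 1
Exponent = q + n(n-1)/2 = 0 + 1 = 1
I^2 = (-1)^1 = -1


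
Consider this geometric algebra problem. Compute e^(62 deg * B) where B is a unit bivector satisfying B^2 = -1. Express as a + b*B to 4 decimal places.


For a unit bivector B with B^2 = -1, the exponential series gives
e^(theta*B) = cos(theta) + sin(theta)*B (the GA analogue of Euler's formula).
theta = 62 degrees = 1.082104 rad
cos(62 deg) = 0.4695
sin(62 deg) = 0.8829
exp(theta*B) = 0.4695 + 0.8829*B


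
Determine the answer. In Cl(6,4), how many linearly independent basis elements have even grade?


Even subalgebra dimension = 2^(n-1)
n = 6 + 4 = 10
2^(10 - 1) = 2^9 = 512
Verification: sum of C(10,k) for even k = 1 + 45 + 210 + 210 + 45 + 1 = 512
Result = 512


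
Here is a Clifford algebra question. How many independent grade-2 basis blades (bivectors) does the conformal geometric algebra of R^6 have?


The conformal model of R^6 uses Cl(7,1) with m = 6 + 2 = 8 generators.
Number of grade-2 blades = C(m, 2) = C(8, 2)
= 8*7/2 = 28


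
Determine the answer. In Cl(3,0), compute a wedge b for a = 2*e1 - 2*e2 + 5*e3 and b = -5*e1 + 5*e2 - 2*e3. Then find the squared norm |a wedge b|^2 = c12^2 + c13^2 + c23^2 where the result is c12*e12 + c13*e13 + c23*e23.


a wedge b = (a1*b2 - a2*b1)*e12 + (a1*b3 - a3*b1)*e13 + (a2*b3 - a3*b2)*e23
e12 coeff: 2*5 - (-2)*(-5) = 10 - 10 = 0
e13 coeff: 2*(-2) - 5*(-5) = -4 - (-25) = 21
e23 coeff: (-2)*(-2) - 5*5 = 4 - 25 = -21
|a wedge b|^2 = 0^2 + 21^2 + (-21)^2
= 0 + 441 + 441
= 882


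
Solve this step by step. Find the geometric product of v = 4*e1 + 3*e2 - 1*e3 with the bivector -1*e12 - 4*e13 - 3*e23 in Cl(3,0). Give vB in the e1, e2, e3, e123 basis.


vB has grade-1 (vector) and grade-3 (trivector) parts: vB = (v _| B) + (v ^ B).
Vector part <vB>_1:
  e1: -v2*b12 - v3*b13 = -(3)*(-1) - (-1)*(-4) = -1
  e2: v1*b12 - v3*b23 = (4)*(-1) - (-1)*(-3) = -7
  e3: v1*b13 + v2*b23 = (4)*(-4) + (3)*(-3) = -25
Trivector part <vB>_3:
  e123: v1*b23 - v2*b13 + v3*b12 = (4)*(-3) - (3)*(-4) + (-1)*(-1) = 1
vB = -1*e1 - 7*e2 - 25*e3 + 1*e123


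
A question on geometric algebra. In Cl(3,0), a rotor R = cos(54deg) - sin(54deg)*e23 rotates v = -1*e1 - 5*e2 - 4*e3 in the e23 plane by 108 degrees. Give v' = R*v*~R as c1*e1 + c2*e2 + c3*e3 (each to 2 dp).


Rotor R = cos(54deg) - sin(54deg)*e23
Rotation angle theta = 2 * 54 = 108 degrees in the e23 plane (e2 -> e3).
The component perpendicular to the plane (e1) is invariant: v'_1 = v1 = -1.00
cos(108deg) = -0.3090, sin(108deg) = 0.9511
v'_2 = v2*cos(theta) - v3*sin(theta) = -5*(-0.3090) - (-4)*0.9511 = 5.35
v'_3 = v2*sin(theta) + v3*cos(theta) = -5*0.9511 + (-4)*(-0.3090) = -3.52
v' = -1.00*e1 + 5.35*e2 - 3.52*e3


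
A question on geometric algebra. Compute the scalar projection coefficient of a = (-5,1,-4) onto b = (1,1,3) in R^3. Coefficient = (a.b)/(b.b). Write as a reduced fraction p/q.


Projection coefficient = (a . b) / (b . b)
a . b = (-5)*1 + 1*1 + (-4)*3
= -5 + 1 + (-12) = -16
b . b = 1^2 + 1^2 + 3^2
= 1 + 1 + 9 = 11
Coefficient = -16/11
In lowest terms: -16/11


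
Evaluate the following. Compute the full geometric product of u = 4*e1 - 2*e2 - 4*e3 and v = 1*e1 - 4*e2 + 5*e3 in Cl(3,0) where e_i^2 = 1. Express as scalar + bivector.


In Cl(3,0): e_i^2 = 1, e_ie_j = -e_je_i for i != j.
Scalar part = u . v = 4*1 + (-2)*(-4) + (-4)*5
= 4 + 8 + (-20) = -8
e12 coeff = 4*(-4) - (-2)*1 = -16 - (-2) = -14
e13 coeff = 4*5 - (-4)*1 = 20 - (-4) = 24
e23 coeff = (-2)*5 - (-4)*(-4) = -10 - 16 = -26
uv = -8 - 14*e12 + 24*e13 - 26*e23


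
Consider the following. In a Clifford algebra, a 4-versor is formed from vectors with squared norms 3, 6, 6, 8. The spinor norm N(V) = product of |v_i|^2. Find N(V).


Spinor norm N(V) = |v1|^2 * |v2|^2 * ... * |v4|^2
= 3 * 6 * 6 * 8
Running product: 3, 18, 108, 864
N(V) = 864


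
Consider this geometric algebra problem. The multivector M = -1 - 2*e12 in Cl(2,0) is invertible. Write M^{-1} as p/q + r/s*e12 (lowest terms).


M = -1 - 2*e12, where e12^2 = -1.
Since M commutes with its reverse ~M = a - b*e12, M * ~M = a^2 - b^2*e12^2 = a^2 + b^2.
So M^{-1} = ~M / (a^2 + b^2) = (a - b*e12)/(a^2 + b^2).
a^2 + b^2 = 1 + 4 = 5
Scalar part = -1/5 = -1/5
Bivector coeff = 2/5 = 2/5
M^{-1} = -1/5 + 2/5*e12


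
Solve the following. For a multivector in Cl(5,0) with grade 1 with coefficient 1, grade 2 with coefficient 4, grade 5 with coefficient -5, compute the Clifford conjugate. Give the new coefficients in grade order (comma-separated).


Clifford conjugate sign for grade k: (-1)^(k(k+1)/2)
Grade 1: (-1)^(1*2/2) = (-1)^1 = -1, coeff 1 -> -1
Grade 2: (-1)^(2*3/2) = (-1)^3 = -1, coeff 4 -> -4
Grade 5: (-1)^(5*6/2) = (-1)^15 = -1, coeff -5 -> 5
Conjugated coefficients: -1, -4, 5


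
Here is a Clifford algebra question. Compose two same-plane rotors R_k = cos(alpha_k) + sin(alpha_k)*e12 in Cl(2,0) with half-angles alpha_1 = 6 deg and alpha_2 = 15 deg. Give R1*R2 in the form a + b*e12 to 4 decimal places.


Same-plane rotors commute and their half-angles add:
R1*R2 = cos(a1 + a2) + sin(a1 + a2)*e12.
a1 + a2 = 6 + 15 = 21 deg
cos(21 deg) = 0.9336
sin(21 deg) = 0.3584
R1*R2 = 0.9336 + 0.3584*e12


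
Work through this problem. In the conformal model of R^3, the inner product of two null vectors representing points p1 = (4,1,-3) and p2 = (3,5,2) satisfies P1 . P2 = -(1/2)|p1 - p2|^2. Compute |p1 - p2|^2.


p1 - p2 = (1, -4, -5)
|p1 - p2|^2 = 1^2 + (-4)^2 + (-5)^2
= 1 + 16 + 25
= 42


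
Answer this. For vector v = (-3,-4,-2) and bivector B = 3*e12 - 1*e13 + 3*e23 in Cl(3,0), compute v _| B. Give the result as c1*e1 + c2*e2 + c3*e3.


Left contraction v _| B = <vB>_1 (grade-1 part of the geometric product vB).
Using e1_|e12 = e2, e2_|e12 = -e1, e1_|e13 = e3, e3_|e13 = -e1, e2_|e23 = e3, e3_|e23 = -e2:
e1 coeff: -v2*b12 - v3*b13 = -(-4)*(3) - (-2)*(-1) = 10
e2 coeff: v1*b12 - v3*b23 = (-3)*(3) - (-2)*(3) = -3
e3 coeff: v1*b13 + v2*b23 = (-3)*(-1) + (-4)*(3) = -9
v _| B = 10*e1 - 3*e2 - 9*e3


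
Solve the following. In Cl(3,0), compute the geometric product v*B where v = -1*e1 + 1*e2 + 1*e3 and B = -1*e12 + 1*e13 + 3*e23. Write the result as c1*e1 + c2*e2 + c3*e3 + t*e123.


vB has grade-1 (vector) and grade-3 (trivector) parts: vB = (v _| B) + (v ^ B).
Vector part <vB>_1:
  e1: -v2*b12 - v3*b13 = -(1)*(-1) - (1)*(1) = 0
  e2: v1*b12 - v3*b23 = (-1)*(-1) - (1)*(3) = -2
  e3: v1*b13 + v2*b23 = (-1)*(1) + (1)*(3) = 2
Trivector part <vB>_3:
  e123: v1*b23 - v2*b13 + v3*b12 = (-1)*(3) - (1)*(1) + (1)*(-1) = -5
vB = 0*e1 - 2*e2 + 2*e3 - 5*e123


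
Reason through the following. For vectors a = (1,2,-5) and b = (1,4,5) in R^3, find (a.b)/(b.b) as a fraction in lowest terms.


Projection coefficient = (a . b) / (b . b)
a . b = 1*1 + 2*4 + (-5)*5
= 1 + 8 + (-25) = -16
b . b = 1^2 + 4^2 + 5^2
= 1 + 16 + 25 = 42
Coefficient = -16/42
In lowest terms: -8/21


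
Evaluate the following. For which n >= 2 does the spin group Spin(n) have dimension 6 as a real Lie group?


dim Spin(n) = dim so(n) = n(n-1)/2.
Solve n(n-1)/2 = 6, i.e. n^2 - n - 12 = 0.
Discriminant = 1 + 8*6 = 49
n = (1 + sqrt(49))/2 = (1 + 7)/2 = 4


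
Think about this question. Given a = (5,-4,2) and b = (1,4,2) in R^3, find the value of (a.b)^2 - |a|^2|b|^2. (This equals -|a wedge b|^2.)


a . b = 5*1 + (-4)*4 + 2*2
= 5 + (-16) + 4 = -7
|a|^2 = 5^2 + (-4)^2 + 2^2 = 45
|b|^2 = 1^2 + 4^2 + 2^2 = 21
(a.b)^2 = (-7)^2 = 49
|a|^2 * |b|^2 = 45 * 21 = 945
Result = 49 - 945 = -896


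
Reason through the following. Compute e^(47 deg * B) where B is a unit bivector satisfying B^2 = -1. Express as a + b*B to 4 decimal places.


For a unit bivector B with B^2 = -1, the exponential series gives
e^(theta*B) = cos(theta) + sin(theta)*B (the GA analogue of Euler's formula).
theta = 47 degrees = 0.820305 rad
cos(47 deg) = 0.6820
sin(47 deg) = 0.7314
exp(theta*B) = 0.6820 + 0.7314*B


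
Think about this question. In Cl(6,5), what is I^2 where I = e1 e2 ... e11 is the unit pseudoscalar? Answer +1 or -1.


The pseudoscalar I = e1...e_n (product of all n generators) of Cl(p,q) satisfies I^2 = (-1)^(q + n(n-1)/2).
p = 6, q = 5, n = p + q = 11
n(n-1)/2 = 11 * 10 / 2 = 55
Exponent = q + n(n-1)/2 = 5 + 55 = 60
I^2 = (-1)^60 = +1


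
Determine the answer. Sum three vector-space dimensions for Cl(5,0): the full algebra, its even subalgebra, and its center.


n = 5 + 0 = 5
Total dim = 2^5 = 32
Even subalgebra dim = 2^4 = 16
n is odd, so center dim = 2
Sum = 32 + 16 + 2 = 50


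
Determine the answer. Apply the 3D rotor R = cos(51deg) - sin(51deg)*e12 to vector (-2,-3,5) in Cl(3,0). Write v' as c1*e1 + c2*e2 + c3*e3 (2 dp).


Rotor R = cos(51deg) - sin(51deg)*e12
Rotation angle theta = 2 * 51 = 102 degrees in the e12 plane (e1 -> e2).
The component perpendicular to the plane (e3) is invariant: v'_3 = v3 = 5.00
cos(102deg) = -0.2079, sin(102deg) = 0.9781
v'_1 = v1*cos(theta) - v2*sin(theta) = -2*(-0.2079) - (-3)*0.9781 = 3.35
v'_2 = v1*sin(theta) + v2*cos(theta) = -2*0.9781 + (-3)*(-0.2079) = -1.33
v' = 3.35*e1 - 1.33*e2 + 5.00*e3


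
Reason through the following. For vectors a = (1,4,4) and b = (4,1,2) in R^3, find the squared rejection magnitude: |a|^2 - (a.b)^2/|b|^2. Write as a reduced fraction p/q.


|a|^2 = 1^2 + 4^2 + 4^2 = 33
|b|^2 = 4^2 + 1^2 + 2^2 = 21
a . b = 1*4 + 4*1 + 4*2 = 16
(a.b)^2 = 16^2 = 256
|rej|^2 = 33 - 256/21
= (693 - 256)/21
= 437/21
In lowest terms: 437/21


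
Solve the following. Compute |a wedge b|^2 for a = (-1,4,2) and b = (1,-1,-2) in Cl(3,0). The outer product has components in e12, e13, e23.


a wedge b = (a1*b2 - a2*b1)*e12 + (a1*b3 - a3*b1)*e13 + (a2*b3 - a3*b2)*e23
e12 coeff: (-1)*(-1) - 4*1 = 1 - 4 = -3
e13 coeff: (-1)*(-2) - 2*1 = 2 - 2 = 0
e23 coeff: 4*(-2) - 2*(-1) = -8 - (-2) = -6
|a wedge b|^2 = (-3)^2 + 0^2 + (-6)^2
= 9 + 0 + 36
= 45


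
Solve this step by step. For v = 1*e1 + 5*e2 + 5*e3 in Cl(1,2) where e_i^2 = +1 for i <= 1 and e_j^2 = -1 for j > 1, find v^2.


v^2 = sum of c_i^2 * e_i^2
Positive signature terms (e_i^2 = +1): 1^2 = 1
Negative signature terms (e_j^2 = -1): 5^2 + 5^2 = 50
v^2 = 1 - 50 = -49


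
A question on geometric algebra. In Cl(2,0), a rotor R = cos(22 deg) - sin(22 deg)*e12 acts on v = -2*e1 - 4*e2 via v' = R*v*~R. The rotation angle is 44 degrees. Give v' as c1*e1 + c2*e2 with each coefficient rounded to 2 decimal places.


Rotor R = cos(22deg) - sin(22deg)*e12
Rotation angle theta = 2 * 22 = 44 degrees
v' = R*v*~R rotates v by theta.
cos(44deg) = 0.7193, sin(44deg) = 0.6947
v'_1 = -2*cos(44deg) - (-4)*sin(44deg)
= -2*0.7193 - (-4)*0.6947
= 1.34
v'_2 = -2*sin(44deg) + (-4)*cos(44deg)
= -2*0.6947 + (-4)*0.7193
= -4.27
v' = 1.34*e1 - 4.27*e2


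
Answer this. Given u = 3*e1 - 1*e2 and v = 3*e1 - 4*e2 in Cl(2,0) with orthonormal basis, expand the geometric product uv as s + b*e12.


Expand: (3*e1 - 1*e2)(3*e1 - 4*e2)
= 3*3*e1e1 + 3*(-4)*e1e2 + (-1)*3*e2e1 + (-1)*(-4)*e2e2
Using e1^2 = e2^2 = 1, e2e1 = -e1e2:
Scalar part s = 3*3 + (-1)*(-4) = 9 + 4 = 13
Bivector part b = 3*(-4) - (-1)*3 = -12 - (-3) = -9
uv = 13 - 9*e12


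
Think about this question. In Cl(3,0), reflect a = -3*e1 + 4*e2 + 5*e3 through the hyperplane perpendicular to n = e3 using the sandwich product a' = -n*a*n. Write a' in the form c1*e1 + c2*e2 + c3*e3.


Reflection formula: a' = -n*a*n, with n = e3 (unit vector, n^2 = 1).
For reflection through hyperplane perp to e3:
The component along e3 flips sign, others stay.
a = (-3, 4, 5)
a' = (-3, 4, -5)
a' = -3*e1 + 4*e2 - 5*e3


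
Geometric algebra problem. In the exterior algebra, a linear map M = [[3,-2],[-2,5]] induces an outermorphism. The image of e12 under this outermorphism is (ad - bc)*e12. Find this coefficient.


The outermorphism of a linear map f sends e1^e2 to f(e1)^f(e2).
f(e1) = 3*e1 - 2*e2
f(e2) = -2*e1 + 5*e2
f(e1) ^ f(e2) = (3*e1 - 2*e2) ^ (-2*e1 + 5*e2)
= 3*5*e12 + (-2)*(-2)*e21
= (15 - 4)*e12
= 11*e12
Coefficient = 11


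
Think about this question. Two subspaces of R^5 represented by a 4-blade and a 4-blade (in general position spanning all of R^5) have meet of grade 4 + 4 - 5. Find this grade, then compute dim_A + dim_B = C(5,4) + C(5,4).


Meet grade = grade(A) + grade(B) - n
= 4 + 4 - 5 = 3
C(5,4) = 5
C(5,4) = 5
dim_A + dim_B = 5 + 5 = 10


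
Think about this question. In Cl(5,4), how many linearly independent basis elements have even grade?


Even subalgebra dimension = 2^(n-1)
n = 5 + 4 = 9
2^(9 - 1) = 2^8 = 256
Verification: sum of C(9,k) for even k = 1 + 36 + 126 + 84 + 9 = 256
Result = 256


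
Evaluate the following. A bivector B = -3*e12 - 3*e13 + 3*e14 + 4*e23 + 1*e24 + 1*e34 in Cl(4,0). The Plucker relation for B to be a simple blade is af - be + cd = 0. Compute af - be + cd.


Plucker relation: af - be + cd
a*f = (-3)*1 = -3
b*e = (-3)*1 = -3
c*d = 3*4 = 12
af - be + cd = -3 - (-3) + 12
= 12


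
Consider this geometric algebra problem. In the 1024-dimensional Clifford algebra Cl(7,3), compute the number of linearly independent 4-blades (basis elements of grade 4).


Number of grade-k basis blades in Cl(p,q) with n = p + q is C(n, k).
n = 7 + 3 = 10
C(10, 4) = 10! / (4! * 6!)
= 3628800 / (24 * 720)
= 210


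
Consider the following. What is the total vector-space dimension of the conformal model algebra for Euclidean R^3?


The conformal model of R^3 uses Cl(4,1): the 3 Euclidean generators plus two extra orthogonal generators e+ (e+^2 = +1) and e- (e-^2 = -1), from which the null vectors e0, einf are built.
Number of generators m = 3 + 2 = 5.
dim Cl(p,q) = 2^m = 2^5 = 32


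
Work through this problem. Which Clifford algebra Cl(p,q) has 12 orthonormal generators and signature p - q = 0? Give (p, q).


We need p + q = 12 and p - q = 0.
Adding: 2p = 12 + 0 = 12, so p = 6.
Then q = 12 - 6 = 6.
(p, q) = (6, 6)


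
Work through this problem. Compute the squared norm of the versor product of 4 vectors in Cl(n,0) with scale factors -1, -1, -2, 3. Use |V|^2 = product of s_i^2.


Each vector v_i has |v_i|^2 = s_i^2
Squared scales: (-1)^2 = 1, (-1)^2 = 1, (-2)^2 = 4, 3^2 = 9
|V|^2 = 1 * 1 * 4 * 9
= 36


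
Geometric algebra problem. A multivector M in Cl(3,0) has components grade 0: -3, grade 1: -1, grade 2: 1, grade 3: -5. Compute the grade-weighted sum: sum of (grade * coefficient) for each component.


Grade-weighted sum = sum of grade_k * coefficient_k
0*(-3) = 0
1*(-1) = -1
2*1 = 2
3*(-5) = -15
Total = 0 + (-1) + 2 + (-15) = -14


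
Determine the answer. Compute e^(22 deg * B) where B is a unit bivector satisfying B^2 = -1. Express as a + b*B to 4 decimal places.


For a unit bivector B with B^2 = -1, the exponential series gives
e^(theta*B) = cos(theta) + sin(theta)*B (the GA analogue of Euler's formula).
theta = 22 degrees = 0.383972 rad
cos(22 deg) = 0.9272
sin(22 deg) = 0.3746
exp(theta*B) = 0.9272 + 0.3746*B


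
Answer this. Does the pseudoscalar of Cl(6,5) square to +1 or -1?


The pseudoscalar I = e1...e_n (product of all n generators) of Cl(p,q) satisfies I^2 = (-1)^(q + n(n-1)/2).
p = 6, q = 5, n = p + q = 11
n(n-1)/2 = 11 * 10 / 2 = 55
Exponent = q + n(n-1)/2 = 5 + 55 = 60
I^2 = (-1)^60 = +1


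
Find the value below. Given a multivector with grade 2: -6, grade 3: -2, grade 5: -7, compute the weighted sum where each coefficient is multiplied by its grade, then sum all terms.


Grade-weighted sum = sum of grade_k * coefficient_k
2*(-6) = -12
3*(-2) = -6
5*(-7) = -35
Total = -12 + (-6) + (-35) = -53


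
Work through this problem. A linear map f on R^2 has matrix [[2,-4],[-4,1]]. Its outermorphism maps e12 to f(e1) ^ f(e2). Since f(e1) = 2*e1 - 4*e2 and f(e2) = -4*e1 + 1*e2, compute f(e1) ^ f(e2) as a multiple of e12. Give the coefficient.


The outermorphism of a linear map f sends e1^e2 to f(e1)^f(e2).
f(e1) = 2*e1 - 4*e2
f(e2) = -4*e1 + 1*e2
f(e1) ^ f(e2) = (2*e1 - 4*e2) ^ (-4*e1 + 1*e2)
= 2*1*e12 + (-4)*(-4)*e21
= (2 - 16)*e12
= -14*e12
Coefficient = -14


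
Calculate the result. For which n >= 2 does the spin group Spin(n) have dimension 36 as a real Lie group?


dim Spin(n) = dim so(n) = n(n-1)/2.
Solve n(n-1)/2 = 36, i.e. n^2 - n - 72 = 0.
Discriminant = 1 + 8*36 = 289
n = (1 + sqrt(289))/2 = (1 + 17)/2 = 9


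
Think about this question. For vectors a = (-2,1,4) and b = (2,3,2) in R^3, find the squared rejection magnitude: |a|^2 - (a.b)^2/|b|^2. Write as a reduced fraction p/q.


|a|^2 = (-2)^2 + 1^2 + 4^2 = 21
|b|^2 = 2^2 + 3^2 + 2^2 = 17
a . b = (-2)*2 + 1*3 + 4*2 = 7
(a.b)^2 = 7^2 = 49
|rej|^2 = 21 - 49/17
= (357 - 49)/17
= 308/17
In lowest terms: 308/17


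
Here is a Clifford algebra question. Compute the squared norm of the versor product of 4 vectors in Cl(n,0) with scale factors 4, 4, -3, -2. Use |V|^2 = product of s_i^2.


Each vector v_i has |v_i|^2 = s_i^2
Squared scales: 4^2 = 16, 4^2 = 16, (-3)^2 = 9, (-2)^2 = 4
|V|^2 = 16 * 16 * 9 * 4
= 9216


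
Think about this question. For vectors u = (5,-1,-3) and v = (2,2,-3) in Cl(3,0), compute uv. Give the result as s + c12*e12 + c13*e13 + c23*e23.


In Cl(3,0): e_i^2 = 1, e_ie_j = -e_je_i for i != j.
Scalar part = u . v = 5*2 + (-1)*2 + (-3)*(-3)
= 10 + (-2) + 9 = 17
e12 coeff = 5*2 - (-1)*2 = 10 - (-2) = 12
e13 coeff = 5*(-3) - (-3)*2 = -15 - (-6) = -9
e23 coeff = (-1)*(-3) - (-3)*2 = 3 - (-6) = 9
uv = 17 + 12*e12 - 9*e13 + 9*e23


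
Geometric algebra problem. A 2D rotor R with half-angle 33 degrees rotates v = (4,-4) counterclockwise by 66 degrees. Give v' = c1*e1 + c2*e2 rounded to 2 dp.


Rotor R = cos(33deg) - sin(33deg)*e12
Rotation angle theta = 2 * 33 = 66 degrees
v' = R*v*~R rotates v by theta.
cos(66deg) = 0.4067, sin(66deg) = 0.9135
v'_1 = 4*cos(66deg) - (-4)*sin(66deg)
= 4*0.4067 - (-4)*0.9135
= 5.28
v'_2 = 4*sin(66deg) + (-4)*cos(66deg)
= 4*0.9135 + (-4)*0.4067
= 2.03
v' = 5.28*e1 + 2.03*e2


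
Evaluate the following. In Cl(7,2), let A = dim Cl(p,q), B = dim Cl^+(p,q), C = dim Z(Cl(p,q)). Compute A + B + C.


n = 7 + 2 = 9
Total dim = 2^9 = 512
Even subalgebra dim = 2^8 = 256
n is odd, so center dim = 2
Sum = 512 + 256 + 2 = 770


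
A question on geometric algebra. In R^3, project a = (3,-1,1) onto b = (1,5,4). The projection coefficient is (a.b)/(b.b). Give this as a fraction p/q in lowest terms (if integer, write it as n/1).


Projection coefficient = (a . b) / (b . b)
a . b = 3*1 + (-1)*5 + 1*4
= 3 + (-5) + 4 = 2
b . b = 1^2 + 5^2 + 4^2
= 1 + 25 + 16 = 42
Coefficient = 2/42
In lowest terms: 1/21


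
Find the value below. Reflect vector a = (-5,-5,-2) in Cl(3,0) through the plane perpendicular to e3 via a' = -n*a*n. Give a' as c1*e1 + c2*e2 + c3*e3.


Reflection formula: a' = -n*a*n, with n = e3 (unit vector, n^2 = 1).
For reflection through hyperplane perp to e3:
The component along e3 flips sign, others stay.
a = (-5, -5, -2)
a' = (-5, -5, 2)
a' = -5*e1 - 5*e2 + 2*e3


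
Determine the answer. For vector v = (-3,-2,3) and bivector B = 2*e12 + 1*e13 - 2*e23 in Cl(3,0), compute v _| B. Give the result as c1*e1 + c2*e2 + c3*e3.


Left contraction v _| B = <vB>_1 (grade-1 part of the geometric product vB).
Using e1_|e12 = e2, e2_|e12 = -e1, e1_|e13 = e3, e3_|e13 = -e1, e2_|e23 = e3, e3_|e23 = -e2:
e1 coeff: -v2*b12 - v3*b13 = -(-2)*(2) - (3)*(1) = 1
e2 coeff: v1*b12 - v3*b23 = (-3)*(2) - (3)*(-2) = 0
e3 coeff: v1*b13 + v2*b23 = (-3)*(1) + (-2)*(-2) = 1
v _| B = 1*e1 + 0*e2 + 1*e3


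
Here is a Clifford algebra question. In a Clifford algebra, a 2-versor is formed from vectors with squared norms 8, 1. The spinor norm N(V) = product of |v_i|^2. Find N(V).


Spinor norm N(V) = |v1|^2 * |v2|^2 * ... * |v2|^2
= 8 * 1
Running product: 8, 8
N(V) = 8


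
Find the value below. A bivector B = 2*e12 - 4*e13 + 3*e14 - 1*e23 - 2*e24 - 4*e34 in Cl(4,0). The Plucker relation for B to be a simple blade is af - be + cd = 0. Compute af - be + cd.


Plucker relation: af - be + cd
a*f = 2*(-4) = -8
b*e = (-4)*(-2) = 8
c*d = 3*(-1) = -3
af - be + cd = -8 - 8 + (-3)
= -19


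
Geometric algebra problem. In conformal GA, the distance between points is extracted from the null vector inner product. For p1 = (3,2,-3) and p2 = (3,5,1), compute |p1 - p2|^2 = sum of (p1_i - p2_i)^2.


p1 - p2 = (0, -3, -4)
|p1 - p2|^2 = 0^2 + (-3)^2 + (-4)^2
= 0 + 9 + 16
= 25


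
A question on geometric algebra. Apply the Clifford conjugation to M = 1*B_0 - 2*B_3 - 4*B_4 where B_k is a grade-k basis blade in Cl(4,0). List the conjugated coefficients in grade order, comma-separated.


Clifford conjugate sign for grade k: (-1)^(k(k+1)/2)
Grade 0: (-1)^(0*1/2) = (-1)^0 = 1, coeff 1 -> 1
Grade 3: (-1)^(3*4/2) = (-1)^6 = 1, coeff -2 -> -2
Grade 4: (-1)^(4*5/2) = (-1)^10 = 1, coeff -4 -> -4
Conjugated coefficients: 1, -2, -4


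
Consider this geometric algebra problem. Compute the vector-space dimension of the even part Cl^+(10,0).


Even subalgebra dimension = 2^(n-1)
n = 10 + 0 = 10
2^(10 - 1) = 2^9 = 512
Verification: sum of C(10,k) for even k = 1 + 45 + 210 + 210 + 45 + 1 = 512
Result = 512


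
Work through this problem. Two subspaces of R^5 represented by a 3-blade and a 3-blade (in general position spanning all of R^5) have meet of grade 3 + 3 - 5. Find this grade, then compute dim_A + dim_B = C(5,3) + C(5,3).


Meet grade = grade(A) + grade(B) - n
= 3 + 3 - 5 = 1
C(5,3) = 10
C(5,3) = 10
dim_A + dim_B = 10 + 10 = 20


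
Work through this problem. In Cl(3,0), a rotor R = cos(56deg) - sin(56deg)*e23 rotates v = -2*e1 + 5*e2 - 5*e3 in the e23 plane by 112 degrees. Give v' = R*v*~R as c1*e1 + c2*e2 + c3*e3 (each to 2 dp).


Rotor R = cos(56deg) - sin(56deg)*e23
Rotation angle theta = 2 * 56 = 112 degrees in the e23 plane (e2 -> e3).
The component perpendicular to the plane (e1) is invariant: v'_1 = v1 = -2.00
cos(112deg) = -0.3746, sin(112deg) = 0.9272
v'_2 = v2*cos(theta) - v3*sin(theta) = 5*(-0.3746) - (-5)*0.9272 = 2.76
v'_3 = v2*sin(theta) + v3*cos(theta) = 5*0.9272 + (-5)*(-0.3746) = 6.51
v' = -2.00*e1 + 2.76*e2 + 6.51*e3
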